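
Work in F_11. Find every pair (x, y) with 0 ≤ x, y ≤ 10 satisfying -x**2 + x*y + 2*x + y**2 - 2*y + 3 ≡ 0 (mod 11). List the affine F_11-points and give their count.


Affine F_11-points: {(0, 4), (0, 9), (3, 0), (3, 10), (6, 3), (6, 4), (9, 5), (9, 10), (10, 0), (10, 3)}; count = 10.

For each of the 121 pairs (x, y) ∈ F_11², evaluate f(x, y) mod 11. Record the zeros.
  x = 0: [0↦3, 1↦2, 2↦3, 3↦6, 4↦0, 5↦7, 6↦5, 7↦5, 8↦7, 9↦0, 10↦6]  zeros at y ∈ {4, 9}
  x = 1: [0↦4, 1↦4, 2↦6, 3↦10, 4↦5, 5↦2, 6↦1, 7↦2, 8↦5, 9↦10, 10↦6]  zeros at y ∈ ∅
  x = 2: [0↦3, 1↦4, 2↦7, 3↦1, 4↦8, 5↦6, 6↦6, 7↦8, 8↦1, 9↦7, 10↦4]  zeros at y ∈ ∅
  x = 3: [0↦0, 1↦2, 2↦6, 3↦1, 4↦9, 5↦8, 6↦9, 7↦1, 8↦6, 9↦2, 10↦0]  zeros at y ∈ {0, 10}
  x = 4: [0↦6, 1↦9, 2↦3, 3↦10, 4↦8, 5↦8, 6↦10, 7↦3, 8↦9, 9↦6, 10↦5]  zeros at y ∈ ∅
  x = 5: [0↦10, 1↦3, 2↦9, 3↦6, 4↦5, 5↦6, 6↦9, 7↦3, 8↦10, 9↦8, 10↦8]  zeros at y ∈ ∅
  x = 6: [0↦1, 1↦6, 2↦2, 3↦0, 4↦0, 5↦2, 6↦6, 7↦1, 8↦9, 9↦8, 10↦9]  zeros at y ∈ {3, 4}
  x = 7: [0↦1, 1↦7, 2↦4, 3↦3, 4↦4, 5↦7, 6↦1, 7↦8, 8↦6, 9↦6, 10↦8]  zeros at y ∈ ∅
  x = 8: [0↦10, 1↦6, 2↦4, 3↦4, 4↦6, 5↦10, 6↦5, 7↦2, 8↦1, 9↦2, 10↦5]  zeros at y ∈ ∅
  x = 9: [0↦6, 1↦3, 2↦2, 3↦3, 4↦6, 5↦0, 6↦7, 7↦5, 8↦5, 9↦7, 10↦0]  zeros at y ∈ {5, 10}
  x = 10: [0↦0, 1↦9, 2↦9, 3↦0, 4↦4, 5↦10, 6↦7, 7↦6, 8↦7, 9↦10, 10↦4]  zeros at y ∈ {0, 3}
Collecting zeros: affine points = {(0, 4), (0, 9), (3, 0), (3, 10), (6, 3), (6, 4), (9, 5), (9, 10), (10, 0), (10, 3)}.
Total count |C(F_11)_aff| = 10.


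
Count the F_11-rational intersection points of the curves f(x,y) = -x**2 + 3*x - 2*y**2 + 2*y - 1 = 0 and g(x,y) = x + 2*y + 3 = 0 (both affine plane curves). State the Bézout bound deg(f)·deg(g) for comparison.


Common zeros: {(1, 9), (2, 3)}; count = 2; Bézout bound = 2.

deg(f) = 2, deg(g) = 1, so Bézout bound = 2.
Scan x ∈ F_11. For each x, list the y ∈ F_11 with f(x, y) ≡ 0 and those with g(x, y) ≡ 0 (mod 11); the common zeros in that column are the intersection.
  x = 0: f ≡ 0 at y ∈ ∅; g ≡ 0 at y ∈ {4}; common: ∅.
  x = 1: f ≡ 0 at y ∈ {3, 9}; g ≡ 0 at y ∈ {9}; common: {9}.
  x = 2: f ≡ 0 at y ∈ {3, 9}; g ≡ 0 at y ∈ {3}; common: {3}.
  x = 3: f ≡ 0 at y ∈ ∅; g ≡ 0 at y ∈ {8}; common: ∅.
  x = 4: f ≡ 0 at y ∈ ∅; g ≡ 0 at y ∈ {2}; common: ∅.
  x = 5: f ≡ 0 at y ∈ {0, 1}; g ≡ 0 at y ∈ {7}; common: ∅.
  x = 6: f ≡ 0 at y ∈ ∅; g ≡ 0 at y ∈ {1}; common: ∅.
  x = 7: f ≡ 0 at y ∈ {2, 10}; g ≡ 0 at y ∈ {6}; common: ∅.
  x = 8: f ≡ 0 at y ∈ ∅; g ≡ 0 at y ∈ {0}; common: ∅.
  x = 9: f ≡ 0 at y ∈ {0, 1}; g ≡ 0 at y ∈ {5}; common: ∅.
  x = 10: f ≡ 0 at y ∈ ∅; g ≡ 0 at y ∈ {10}; common: ∅.
Collecting: common zeros = {(1, 9), (2, 3)}, so the count is 2.
Comparison with the Bézout bound: 2 ≤ 2 = deg(f)·deg(g), as expected for curves with no common component (the bound is attained).


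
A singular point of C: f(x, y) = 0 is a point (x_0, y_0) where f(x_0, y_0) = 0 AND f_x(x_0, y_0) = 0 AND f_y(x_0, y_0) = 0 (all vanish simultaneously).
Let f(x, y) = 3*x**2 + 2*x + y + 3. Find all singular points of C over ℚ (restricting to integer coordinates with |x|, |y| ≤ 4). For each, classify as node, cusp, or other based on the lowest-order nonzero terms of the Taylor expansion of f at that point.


No singular points in the scanned grid; C is smooth there.

Compute partial derivatives:
  f_x = 6*x + 2.
  f_y = 1.
f_y = 1 is a nonzero constant, so f_y never vanishes: no point (x, y) can satisfy f = f_x = f_y = 0. In particular no (x, y) ∈ {−4, ..., 4}² is singular; the curve is smooth.


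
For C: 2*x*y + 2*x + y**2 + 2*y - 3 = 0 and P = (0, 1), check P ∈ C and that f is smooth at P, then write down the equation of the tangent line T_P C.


Tangent line at P: 4*x + 4*y - 4 = 0.

Step 1: f(0, 1) = 0, so P lies on C.
Step 2: partial derivatives
  f_x(x, y) = 2*y + 2, f_y(x, y) = 2*x + 2*y + 2.
  f_x(P) = 4, f_y(P) = 4 (gradient nonzero, so P is smooth).
Step 3: tangent line at P: 4·(x − 0) + 4·(y − 1) = 0.
Expanding: 4*x + 4*y - 4 = 0.


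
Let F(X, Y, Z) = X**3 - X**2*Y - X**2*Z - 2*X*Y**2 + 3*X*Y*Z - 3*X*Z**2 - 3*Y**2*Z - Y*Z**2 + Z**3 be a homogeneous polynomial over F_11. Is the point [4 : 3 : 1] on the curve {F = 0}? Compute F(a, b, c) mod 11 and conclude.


F(4,3,1) ≡ 0 (mod 11); P is on the curve.

Evaluate F(4, 3, 1) term-by-term (mod 11).
  X**3 ↦ 1·64·1·1 = 64
  -X**2*Y ↦ -1·16·3·1 = -48
  -X**2*Z ↦ -1·16·1·1 = -16
  -2*X*Y**2 ↦ -2·4·9·1 = -72
  3*X*Y*Z ↦ 3·4·3·1 = 36
  -3*X*Z**2 ↦ -3·4·1·1 = -12
  -3*Y**2*Z ↦ -3·1·9·1 = -27
  -Y*Z**2 ↦ -1·1·3·1 = -3
  Z**3 ↦ 1·1·1·1 = 1
Sum: F(4, 3, 1) = (64) + (-48) + (-16) + (-72) + (36) + (-12) + (-27) + (-3) + (1) = -77.
Reducing mod 11: -77 ≡ 0 (mod 11).
Since F(a, b, c) ≡ 0 (mod 11), P lies on the curve.


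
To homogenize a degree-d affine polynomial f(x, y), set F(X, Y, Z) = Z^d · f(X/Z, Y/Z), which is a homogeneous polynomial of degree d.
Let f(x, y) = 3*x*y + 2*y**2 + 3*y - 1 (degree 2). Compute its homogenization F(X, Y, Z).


F(X, Y, Z) = 3*X*Y + 2*Y**2 + 3*Y*Z - Z**2

deg(f) = 2.
Substitute x = X/Z, y = Y/Z into f, then multiply by Z^2.
  monomial 3·x^1·y^1 ↦ 3·X^1·Y^1·Z^0.
  monomial 2·x^0·y^2 ↦ 2·X^0·Y^2·Z^0.
  monomial 3·x^0·y^1 ↦ 3·X^0·Y^1·Z^1.
  monomial -1·x^0·y^0 ↦ -1·X^0·Y^0·Z^2.
Collecting: F(X, Y, Z) = 3*X*Y + 2*Y**2 + 3*Y*Z - Z**2.


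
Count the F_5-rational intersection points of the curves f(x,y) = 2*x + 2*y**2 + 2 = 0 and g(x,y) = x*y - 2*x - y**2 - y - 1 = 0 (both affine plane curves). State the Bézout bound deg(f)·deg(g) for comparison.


Common zeros: {(3, 4)}; count = 1; Bézout bound = 4.

deg(f) = 2, deg(g) = 2, so Bézout bound = 4.
Scan x ∈ F_5. For each x, list the y ∈ F_5 with f(x, y) ≡ 0 and those with g(x, y) ≡ 0 (mod 5); the common zeros in that column are the intersection.
  x = 0: f ≡ 0 at y ∈ {2, 3}; g ≡ 0 at y ∈ ∅; common: ∅.
  x = 1: f ≡ 0 at y ∈ ∅; g ≡ 0 at y ∈ ∅; common: ∅.
  x = 2: f ≡ 0 at y ∈ ∅; g ≡ 0 at y ∈ {0, 1}; common: ∅.
  x = 3: f ≡ 0 at y ∈ {1, 4}; g ≡ 0 at y ∈ {3, 4}; common: {4}.
  x = 4: f ≡ 0 at y ∈ {0}; g ≡ 0 at y ∈ ∅; common: ∅.
Collecting: common zeros = {(3, 4)}, so the count is 1.
Comparison with the Bézout bound: 1 ≤ 4 = deg(f)·deg(g), as expected for curves with no common component (the affine F_5-count falls short of the bound because intersections may lie at infinity, over extension fields, or carry multiplicity).


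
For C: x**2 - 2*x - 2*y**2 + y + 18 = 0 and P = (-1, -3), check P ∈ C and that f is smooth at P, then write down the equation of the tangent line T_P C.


Tangent line at P: -4*x + 13*y + 35 = 0.

Step 1: f(-1, -3) = 0, so P lies on C.
Step 2: partial derivatives
  f_x(x, y) = 2*x - 2, f_y(x, y) = 1 - 4*y.
  f_x(P) = -4, f_y(P) = 13 (gradient nonzero, so P is smooth).
Step 3: tangent line at P: -4·(x − -1) + 13·(y − -3) = 0.
Expanding: -4*x + 13*y + 35 = 0.


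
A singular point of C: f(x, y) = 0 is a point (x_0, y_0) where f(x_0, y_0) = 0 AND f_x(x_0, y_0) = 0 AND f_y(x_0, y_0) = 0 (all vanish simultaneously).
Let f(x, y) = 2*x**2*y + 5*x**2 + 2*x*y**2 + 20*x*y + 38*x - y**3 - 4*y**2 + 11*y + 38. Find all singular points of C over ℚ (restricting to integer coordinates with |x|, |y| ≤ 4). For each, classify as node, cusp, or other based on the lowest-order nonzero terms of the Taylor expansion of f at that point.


Singular points: {(-2, -3)}; classification: node.

Compute partial derivatives:
  f_x = 4*x*y + 10*x + 2*y**2 + 20*y + 38.
  f_y = 2*x**2 + 4*x*y + 20*x - 3*y**2 - 8*y + 11.
Scan x_0 ∈ {−4, ..., 4}. For each x_0, f_y(x_0, y) is a polynomial in y; find its integer roots y ∈ {−4, ..., 4}, then test f_x and f at those candidates.
  x = -4: f_y(-4, y) = -3*y**2 - 24*y - 37; no integer root y with |y| ≤ 4.
  x = -3: f_y(-3, y) = -3*y**2 - 20*y - 31; no integer root y with |y| ≤ 4.
  x = -2: f_y(-2, y) = -3*y**2 - 16*y - 21; vanishes at y ∈ {-3}. (-2, -3): f_x = 0, f = 0 — SINGULAR.
  x = -1: f_y(-1, y) = -3*y**2 - 12*y - 7; no integer root y with |y| ≤ 4.
  x = 0: f_y(0, y) = -3*y**2 - 8*y + 11; vanishes at y ∈ {1}. (0, 1): f_x = 60 ≠ 0.
  x = 1: f_y(1, y) = -3*y**2 - 4*y + 33; no integer root y with |y| ≤ 4.
  x = 2: f_y(2, y) = 59 - 3*y**2; no integer root y with |y| ≤ 4.
  x = 3: f_y(3, y) = -3*y**2 + 4*y + 89; no integer root y with |y| ≤ 4.
  x = 4: f_y(4, y) = -3*y**2 + 8*y + 123; no integer root y with |y| ≤ 4.
Only singular point on the grid: (-2, -3).
Classify: substitute x = -2 + u, y = -3 + v and expand: f = 2*u**2*v - u**2 + 2*u*v**2 - v**3 + v**2.
No constant or linear terms (consistent with a singular point). Quadratic part: -u**2 + v**2. Cubic part: 2*u**2*v + 2*u*v**2 - v**3.
The quadratic part v**2 - u**2 = (v − u)(v + u) splits into two distinct linear factors, so there are two distinct tangent lines y − -3 = ±(x − -2) — this is a node (ordinary double point).
Classification: node.


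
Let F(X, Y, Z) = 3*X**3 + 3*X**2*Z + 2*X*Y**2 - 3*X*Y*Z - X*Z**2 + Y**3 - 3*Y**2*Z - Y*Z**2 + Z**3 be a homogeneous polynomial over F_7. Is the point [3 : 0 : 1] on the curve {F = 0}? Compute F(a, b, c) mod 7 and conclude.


F(3,0,1) ≡ 1 (mod 7); P is NOT on the curve.

Evaluate F(3, 0, 1) term-by-term (mod 7).
  3*X**3 ↦ 3·27·1·1 = 81
  3*X**2*Z ↦ 3·9·1·1 = 27
  2*X*Y**2 ↦ 2·3·0·1 = 0
  -3*X*Y*Z ↦ -3·3·0·1 = 0
  -X*Z**2 ↦ -1·3·1·1 = -3
  Y**3 ↦ 1·1·0·1 = 0
  -3*Y**2*Z ↦ -3·1·0·1 = 0
  -Y*Z**2 ↦ -1·1·0·1 = 0
  Z**3 ↦ 1·1·1·1 = 1
Sum: F(3, 0, 1) = (81) + (27) + (0) + (0) + (-3) + (0) + (0) + (0) + (1) = 106.
Reducing mod 7: 106 ≡ 1 (mod 7).
Since F(a, b, c) ≡ 1 ≠ 0 (mod 7), P does NOT lie on the curve.


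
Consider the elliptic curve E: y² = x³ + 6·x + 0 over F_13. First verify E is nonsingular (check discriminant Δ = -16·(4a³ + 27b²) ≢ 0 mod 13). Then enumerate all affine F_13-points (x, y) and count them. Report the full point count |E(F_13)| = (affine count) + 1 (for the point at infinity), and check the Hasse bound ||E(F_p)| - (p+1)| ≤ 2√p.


Affine points = {(0, 0), (4, 6), (4, 7), (5, 5), (5, 8), (8, 1), (8, 12), (9, 4), (9, 9)}; affine count = 9; |E(F_13)| = 10.

Discriminant check: Δ ∝ 4a³ + 27b² = 4·6³ + 27·0² = 4·216 + 27·0 ≡ 6 (mod 13). Nonzero ⇒ E is nonsingular.
For each x ∈ F_13, compute rhs = x³ + 6·x + 0 mod 13, then count y ∈ F_13 with y² ≡ rhs.
  x = 0: rhs = 0, matching y values: 0 (1 points).
  x = 1: rhs = 7, matching y values: none (0 points).
  x = 2: rhs = 7, matching y values: none (0 points).
  x = 3: rhs = 6, matching y values: none (0 points).
  x = 4: rhs = 10, matching y values: 6, 7 (2 points).
  x = 5: rhs = 12, matching y values: 5, 8 (2 points).
  x = 6: rhs = 5, matching y values: none (0 points).
  x = 7: rhs = 8, matching y values: none (0 points).
  x = 8: rhs = 1, matching y values: 1, 12 (2 points).
  x = 9: rhs = 3, matching y values: 4, 9 (2 points).
  x = 10: rhs = 7, matching y values: none (0 points).
  x = 11: rhs = 6, matching y values: none (0 points).
  x = 12: rhs = 6, matching y values: none (0 points).
Total affine count: 9.
Full point count |E(F_13)| = 9 + 1 = 10.
Hasse bound: |10 − (13+1)| = |-4| = 4 ≤ 2√13 ≈ 7.2111 ✓.


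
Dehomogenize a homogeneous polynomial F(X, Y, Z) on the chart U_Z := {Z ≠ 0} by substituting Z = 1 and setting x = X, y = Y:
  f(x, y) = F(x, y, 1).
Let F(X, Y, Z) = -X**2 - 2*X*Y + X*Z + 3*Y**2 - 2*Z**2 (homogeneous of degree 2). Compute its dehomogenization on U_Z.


f(x, y) = -x**2 - 2*x*y + x + 3*y**2 - 2

On U_Z we set Z = 1. Each monomial c·X^i·Y^j·Z^k in F becomes c·x^i·y^j·1^k = c·x^i·y^j.
Substituting Z = 1: F(X, Y, 1) = -x**2 - 2*x*y + x + 3*y**2 - 2.
Note: deg(f) ≤ deg(F) = 2; strict inequality happens when F is divisible by Z (lost terms).


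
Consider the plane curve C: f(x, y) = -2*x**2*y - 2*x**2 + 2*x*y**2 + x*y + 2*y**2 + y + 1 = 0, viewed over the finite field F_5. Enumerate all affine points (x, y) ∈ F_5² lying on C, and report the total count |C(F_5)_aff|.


Affine F_5-points: {(1, 2), (1, 3), (3, 4), (4, 2)}; count = 4.

For each of the 25 pairs (x, y) ∈ F_5², evaluate f(x, y) mod 5. Record the zeros.
  x = 0: [0↦1, 1↦4, 2↦1, 3↦2, 4↦2]  zeros at y ∈ ∅
  x = 1: [0↦4, 1↦3, 2↦0, 3↦0, 4↦3]  zeros at y ∈ {2, 3}
  x = 2: [0↦3, 1↦4, 2↦2, 3↦2, 4↦4]  zeros at y ∈ ∅
  x = 3: [0↦3, 1↦2, 2↦2, 3↦3, 4↦0]  zeros at y ∈ {4}
  x = 4: [0↦4, 1↦2, 2↦0, 3↦3, 4↦1]  zeros at y ∈ {2}
Collecting zeros: affine points = {(1, 2), (1, 3), (3, 4), (4, 2)}.
Total count |C(F_5)_aff| = 4.


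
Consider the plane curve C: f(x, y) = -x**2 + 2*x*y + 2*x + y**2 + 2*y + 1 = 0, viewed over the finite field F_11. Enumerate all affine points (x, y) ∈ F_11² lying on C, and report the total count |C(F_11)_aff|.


Affine F_11-points: {(0, 10)}; count = 1.

For each of the 121 pairs (x, y) ∈ F_11², evaluate f(x, y) mod 11. Record the zeros.
  x = 0: [0↦1, 1↦4, 2↦9, 3↦5, 4↦3, 5↦3, 6↦5, 7↦9, 8↦4, 9↦1, 10↦0]  zeros at y ∈ {10}
  x = 1: [0↦2, 1↦7, 2↦3, 3↦1, 4↦1, 5↦3, 6↦7, 7↦2, 8↦10, 9↦9, 10↦10]  zeros at y ∈ ∅
  x = 2: [0↦1, 1↦8, 2↦6, 3↦6, 4↦8, 5↦1, 6↦7, 7↦4, 8↦3, 9↦4, 10↦7]  zeros at y ∈ ∅
  x = 3: [0↦9, 1↦7, 2↦7, 3↦9, 4↦2, 5↦8, 6↦5, 7↦4, 8↦5, 9↦8, 10↦2]  zeros at y ∈ ∅
  x = 4: [0↦4, 1↦4, 2↦6, 3↦10, 4↦5, 5↦2, 6↦1, 7↦2, 8↦5, 9↦10, 10↦6]  zeros at y ∈ ∅
  x = 5: [0↦8, 1↦10, 2↦3, 3↦9, 4↦6, 5↦5, 6↦6, 7↦9, 8↦3, 9↦10, 10↦8]  zeros at y ∈ ∅
  x = 6: [0↦10, 1↦3, 2↦9, 3↦6, 4↦5, 5↦6, 6↦9, 7↦3, 8↦10, 9↦8, 10↦8]  zeros at y ∈ ∅
  x = 7: [0↦10, 1↦5, 2↦2, 3↦1, 4↦2, 5↦5, 6↦10, 7↦6, 8↦4, 9↦4, 10↦6]  zeros at y ∈ ∅
  x = 8: [0↦8, 1↦5, 2↦4, 3↦5, 4↦8, 5↦2, 6↦9, 7↦7, 8↦7, 9↦9, 10↦2]  zeros at y ∈ ∅
  x = 9: [0↦4, 1↦3, 2↦4, 3↦7, 4↦1, 5↦8, 6↦6, 7↦6, 8↦8, 9↦1, 10↦7]  zeros at y ∈ ∅
  x = 10: [0↦9, 1↦10, 2↦2, 3↦7, 4↦3, 5↦1, 6↦1, 7↦3, 8↦7, 9↦2, 10↦10]  zeros at y ∈ ∅
Collecting zeros: affine points = {(0, 10)}.
Total count |C(F_11)_aff| = 1.


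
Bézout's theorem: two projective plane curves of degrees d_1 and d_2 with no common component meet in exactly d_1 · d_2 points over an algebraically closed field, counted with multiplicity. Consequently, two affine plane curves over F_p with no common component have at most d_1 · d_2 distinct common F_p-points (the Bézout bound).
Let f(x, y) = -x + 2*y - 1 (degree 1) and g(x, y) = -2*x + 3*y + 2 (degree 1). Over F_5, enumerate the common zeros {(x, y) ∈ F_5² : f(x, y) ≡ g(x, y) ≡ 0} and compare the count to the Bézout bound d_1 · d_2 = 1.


Common zeros: {(2, 4)}; count = 1; Bézout bound = 1.

deg(f) = 1, deg(g) = 1, so Bézout bound = 1.
Scan x ∈ F_5. For each x, list the y ∈ F_5 with f(x, y) ≡ 0 and those with g(x, y) ≡ 0 (mod 5); the common zeros in that column are the intersection.
  x = 0: f ≡ 0 at y ∈ {3}; g ≡ 0 at y ∈ {1}; common: ∅.
  x = 1: f ≡ 0 at y ∈ {1}; g ≡ 0 at y ∈ {0}; common: ∅.
  x = 2: f ≡ 0 at y ∈ {4}; g ≡ 0 at y ∈ {4}; common: {4}.
  x = 3: f ≡ 0 at y ∈ {2}; g ≡ 0 at y ∈ {3}; common: ∅.
  x = 4: f ≡ 0 at y ∈ {0}; g ≡ 0 at y ∈ {2}; common: ∅.
Collecting: common zeros = {(2, 4)}, so the count is 1.
Comparison with the Bézout bound: 1 ≤ 1 = deg(f)·deg(g), as expected for curves with no common component (the bound is attained).


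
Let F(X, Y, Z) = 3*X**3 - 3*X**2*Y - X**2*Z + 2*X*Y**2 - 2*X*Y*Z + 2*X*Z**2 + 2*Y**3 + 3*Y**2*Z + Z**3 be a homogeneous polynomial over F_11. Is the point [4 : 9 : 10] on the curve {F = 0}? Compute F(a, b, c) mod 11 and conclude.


F(4,9,10) ≡ 2 (mod 11); P is NOT on the curve.

Evaluate F(4, 9, 10) term-by-term (mod 11).
  3*X**3 ↦ 3·64·1·1 = 192
  -3*X**2*Y ↦ -3·16·9·1 = -432
  -X**2*Z ↦ -1·16·1·10 = -160
  2*X*Y**2 ↦ 2·4·81·1 = 648
  -2*X*Y*Z ↦ -2·4·9·10 = -720
  2*X*Z**2 ↦ 2·4·1·100 = 800
  2*Y**3 ↦ 2·1·729·1 = 1458
  3*Y**2*Z ↦ 3·1·81·10 = 2430
  Z**3 ↦ 1·1·1·1000 = 1000
Sum: F(4, 9, 10) = (192) + (-432) + (-160) + (648) + (-720) + (800) + (1458) + (2430) + (1000) = 5216.
Reducing mod 11: 5216 ≡ 2 (mod 11).
Since F(a, b, c) ≡ 2 ≠ 0 (mod 11), P does NOT lie on the curve.


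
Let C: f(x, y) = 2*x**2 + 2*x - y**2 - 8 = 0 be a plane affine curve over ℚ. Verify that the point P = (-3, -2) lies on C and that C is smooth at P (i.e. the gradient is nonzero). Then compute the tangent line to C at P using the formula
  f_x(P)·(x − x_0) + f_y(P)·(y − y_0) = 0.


Tangent line at P: -10*x + 4*y - 22 = 0.

Step 1: f(-3, -2) = 0, so P lies on C.
Step 2: partial derivatives
  f_x(x, y) = 4*x + 2, f_y(x, y) = -2*y.
  f_x(P) = -10, f_y(P) = 4 (gradient nonzero, so P is smooth).
Step 3: tangent line at P: -10·(x − -3) + 4·(y − -2) = 0.
Expanding: -10*x + 4*y - 22 = 0.


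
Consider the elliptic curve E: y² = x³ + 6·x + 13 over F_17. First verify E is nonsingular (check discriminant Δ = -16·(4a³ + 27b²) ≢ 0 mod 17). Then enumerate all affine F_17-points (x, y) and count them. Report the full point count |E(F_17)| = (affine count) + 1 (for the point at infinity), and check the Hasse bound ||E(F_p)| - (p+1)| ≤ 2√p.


Affine points = {(0, 8), (0, 9), (2, 4), (2, 13), (4, 4), (4, 13), (5, 7), (5, 10), (10, 6), (10, 11), (11, 4), (11, 13), (14, 6), (14, 11)}; affine count = 14; |E(F_17)| = 15.

Discriminant check: Δ ∝ 4a³ + 27b² = 4·6³ + 27·13² = 4·216 + 27·169 ≡ 4 (mod 17). Nonzero ⇒ E is nonsingular.
For each x ∈ F_17, compute rhs = x³ + 6·x + 13 mod 17, then count y ∈ F_17 with y² ≡ rhs.
  x = 0: rhs = 13, matching y values: 8, 9 (2 points).
  x = 1: rhs = 3, matching y values: none (0 points).
  x = 2: rhs = 16, matching y values: 4, 13 (2 points).
  x = 3: rhs = 7, matching y values: none (0 points).
  x = 4: rhs = 16, matching y values: 4, 13 (2 points).
  x = 5: rhs = 15, matching y values: 7, 10 (2 points).
  x = 6: rhs = 10, matching y values: none (0 points).
  x = 7: rhs = 7, matching y values: none (0 points).
  x = 8: rhs = 12, matching y values: none (0 points).
  x = 9: rhs = 14, matching y values: none (0 points).
  x = 10: rhs = 2, matching y values: 6, 11 (2 points).
  x = 11: rhs = 16, matching y values: 4, 13 (2 points).
  x = 12: rhs = 11, matching y values: none (0 points).
  x = 13: rhs = 10, matching y values: none (0 points).
  x = 14: rhs = 2, matching y values: 6, 11 (2 points).
  x = 15: rhs = 10, matching y values: none (0 points).
  x = 16: rhs = 6, matching y values: none (0 points).
Total affine count: 14.
Full point count |E(F_17)| = 14 + 1 = 15.
Hasse bound: |15 − (17+1)| = |-3| = 3 ≤ 2√17 ≈ 8.2462 ✓.


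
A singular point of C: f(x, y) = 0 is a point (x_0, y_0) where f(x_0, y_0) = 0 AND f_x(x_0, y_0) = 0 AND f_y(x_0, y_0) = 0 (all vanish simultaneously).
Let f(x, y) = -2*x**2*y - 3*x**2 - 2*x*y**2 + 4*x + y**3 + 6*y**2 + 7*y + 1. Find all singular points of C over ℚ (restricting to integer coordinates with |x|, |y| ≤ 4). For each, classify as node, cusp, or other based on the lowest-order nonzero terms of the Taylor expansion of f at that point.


Singular points: {(1, -1)}; classification: node.

Compute partial derivatives:
  f_x = -4*x*y - 6*x - 2*y**2 + 4.
  f_y = -2*x**2 - 4*x*y + 3*y**2 + 12*y + 7.
Scan x_0 ∈ {−4, ..., 4}. For each x_0, f_y(x_0, y) is a polynomial in y; find its integer roots y ∈ {−4, ..., 4}, then test f_x and f at those candidates.
  x = -4: f_y(-4, y) = 3*y**2 + 28*y - 25; no integer root y with |y| ≤ 4.
  x = -3: f_y(-3, y) = 3*y**2 + 24*y - 11; no integer root y with |y| ≤ 4.
  x = -2: f_y(-2, y) = 3*y**2 + 20*y - 1; no integer root y with |y| ≤ 4.
  x = -1: f_y(-1, y) = 3*y**2 + 16*y + 5; no integer root y with |y| ≤ 4.
  x = 0: f_y(0, y) = 3*y**2 + 12*y + 7; no integer root y with |y| ≤ 4.
  x = 1: f_y(1, y) = 3*y**2 + 8*y + 5; vanishes at y ∈ {-1}. (1, -1): f_x = 0, f = 0 — SINGULAR.
  x = 2: f_y(2, y) = 3*y**2 + 4*y - 1; no integer root y with |y| ≤ 4.
  x = 3: f_y(3, y) = 3*y**2 - 11; no integer root y with |y| ≤ 4.
  x = 4: f_y(4, y) = 3*y**2 - 4*y - 25; no integer root y with |y| ≤ 4.
Only singular point on the grid: (1, -1).
Classify: substitute x = 1 + u, y = -1 + v and expand: f = -2*u**2*v - u**2 - 2*u*v**2 + v**3 + v**2.
No constant or linear terms (consistent with a singular point). Quadratic part: -u**2 + v**2. Cubic part: -2*u**2*v - 2*u*v**2 + v**3.
The quadratic part v**2 - u**2 = (v − u)(v + u) splits into two distinct linear factors, so there are two distinct tangent lines y − -1 = ±(x − 1) — this is a node (ordinary double point).
Classification: node.


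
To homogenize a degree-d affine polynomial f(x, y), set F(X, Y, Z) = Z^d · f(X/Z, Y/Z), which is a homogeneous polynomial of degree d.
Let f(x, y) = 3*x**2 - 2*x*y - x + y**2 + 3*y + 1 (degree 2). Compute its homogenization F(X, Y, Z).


F(X, Y, Z) = 3*X**2 - 2*X*Y - X*Z + Y**2 + 3*Y*Z + Z**2

deg(f) = 2.
Substitute x = X/Z, y = Y/Z into f, then multiply by Z^2.
  monomial 3·x^2·y^0 ↦ 3·X^2·Y^0·Z^0.
  monomial -2·x^1·y^1 ↦ -2·X^1·Y^1·Z^0.
  monomial -1·x^1·y^0 ↦ -1·X^1·Y^0·Z^1.
  monomial 1·x^0·y^2 ↦ 1·X^0·Y^2·Z^0.
  monomial 3·x^0·y^1 ↦ 3·X^0·Y^1·Z^1.
  monomial 1·x^0·y^0 ↦ 1·X^0·Y^0·Z^2.
Collecting: F(X, Y, Z) = 3*X**2 - 2*X*Y - X*Z + Y**2 + 3*Y*Z + Z**2.


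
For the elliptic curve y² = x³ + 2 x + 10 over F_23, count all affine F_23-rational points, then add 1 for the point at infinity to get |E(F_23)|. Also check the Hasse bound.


Affine points = {(1, 6), (1, 17), (4, 6), (4, 17), (6, 10), (6, 13), (8, 3), (8, 20), (10, 8), (10, 15), (11, 11), (11, 12), (13, 5), (13, 18), (17, 9), (17, 14), (18, 6), (18, 17), (20, 0)}; affine count = 19; |E(F_23)| = 20.

Discriminant check: Δ ∝ 4a³ + 27b² = 4·2³ + 27·10² = 4·8 + 27·100 ≡ 18 (mod 23). Nonzero ⇒ E is nonsingular.
For each x ∈ F_23, compute rhs = x³ + 2·x + 10 mod 23, then count y ∈ F_23 with y² ≡ rhs.
  x = 0: rhs = 10, matching y values: none (0 points).
  x = 1: rhs = 13, matching y values: 6, 17 (2 points).
  x = 2: rhs = 22, matching y values: none (0 points).
  x = 3: rhs = 20, matching y values: none (0 points).
  x = 4: rhs = 13, matching y values: 6, 17 (2 points).
  x = 5: rhs = 7, matching y values: none (0 points).
  x = 6: rhs = 8, matching y values: 10, 13 (2 points).
  x = 7: rhs = 22, matching y values: none (0 points).
  x = 8: rhs = 9, matching y values: 3, 20 (2 points).
  x = 9: rhs = 21, matching y values: none (0 points).
  x = 10: rhs = 18, matching y values: 8, 15 (2 points).
  x = 11: rhs = 6, matching y values: 11, 12 (2 points).
  x = 12: rhs = 14, matching y values: none (0 points).
  x = 13: rhs = 2, matching y values: 5, 18 (2 points).
  x = 14: rhs = 22, matching y values: none (0 points).
  x = 15: rhs = 11, matching y values: none (0 points).
  x = 16: rhs = 21, matching y values: none (0 points).
  x = 17: rhs = 12, matching y values: 9, 14 (2 points).
  x = 18: rhs = 13, matching y values: 6, 17 (2 points).
  x = 19: rhs = 7, matching y values: none (0 points).
  x = 20: rhs = 0, matching y values: 0 (1 points).
  x = 21: rhs = 21, matching y values: none (0 points).
  x = 22: rhs = 7, matching y values: none (0 points).
Total affine count: 19.
Full point count |E(F_23)| = 19 + 1 = 20.
Hasse bound: |20 − (23+1)| = |-4| = 4 ≤ 2√23 ≈ 9.5917 ✓.


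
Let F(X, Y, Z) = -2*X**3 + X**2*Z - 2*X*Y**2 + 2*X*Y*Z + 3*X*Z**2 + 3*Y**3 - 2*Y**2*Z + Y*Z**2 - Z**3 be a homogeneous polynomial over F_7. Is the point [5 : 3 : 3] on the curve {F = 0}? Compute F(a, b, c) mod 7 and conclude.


F(5,3,3) ≡ 1 (mod 7); P is NOT on the curve.

Evaluate F(5, 3, 3) term-by-term (mod 7).
  -2*X**3 ↦ -2·125·1·1 = -250
  X**2*Z ↦ 1·25·1·3 = 75
  -2*X*Y**2 ↦ -2·5·9·1 = -90
  2*X*Y*Z ↦ 2·5·3·3 = 90
  3*X*Z**2 ↦ 3·5·1·9 = 135
  3*Y**3 ↦ 3·1·27·1 = 81
  -2*Y**2*Z ↦ -2·1·9·3 = -54
  Y*Z**2 ↦ 1·1·3·9 = 27
  -Z**3 ↦ -1·1·1·27 = -27
Sum: F(5, 3, 3) = (-250) + (75) + (-90) + (90) + (135) + (81) + (-54) + (27) + (-27) = -13.
Reducing mod 7: -13 ≡ 1 (mod 7).
Since F(a, b, c) ≡ 1 ≠ 0 (mod 7), P does NOT lie on the curve.


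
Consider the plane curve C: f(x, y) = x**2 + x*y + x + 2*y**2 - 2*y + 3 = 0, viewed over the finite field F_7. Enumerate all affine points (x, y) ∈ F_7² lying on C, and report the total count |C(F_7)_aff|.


Affine F_7-points: {(0, 2), (0, 6), (3, 5), (4, 2), (4, 4), (5, 4), (5, 5)}; count = 7.

For each of the 49 pairs (x, y) ∈ F_7², evaluate f(x, y) mod 7. Record the zeros.
  x = 0: [0↦3, 1↦3, 2↦0, 3↦1, 4↦6, 5↦1, 6↦0]  zeros at y ∈ {2, 6}
  x = 1: [0↦5, 1↦6, 2↦4, 3↦6, 4↦5, 5↦1, 6↦1]  zeros at y ∈ ∅
  x = 2: [0↦2, 1↦4, 2↦3, 3↦6, 4↦6, 5↦3, 6↦4]  zeros at y ∈ ∅
  x = 3: [0↦1, 1↦4, 2↦4, 3↦1, 4↦2, 5↦0, 6↦2]  zeros at y ∈ {5}
  x = 4: [0↦2, 1↦6, 2↦0, 3↦5, 4↦0, 5↦6, 6↦2]  zeros at y ∈ {2, 4}
  x = 5: [0↦5, 1↦3, 2↦5, 3↦4, 4↦0, 5↦0, 6↦4]  zeros at y ∈ {4, 5}
  x = 6: [0↦3, 1↦2, 2↦5, 3↦5, 4↦2, 5↦3, 6↦1]  zeros at y ∈ ∅
Collecting zeros: affine points = {(0, 2), (0, 6), (3, 5), (4, 2), (4, 4), (5, 4), (5, 5)}.
Total count |C(F_7)_aff| = 7.


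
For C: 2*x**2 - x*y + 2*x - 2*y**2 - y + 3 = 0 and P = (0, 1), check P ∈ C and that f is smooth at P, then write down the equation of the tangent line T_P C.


Tangent line at P: x - 5*y + 5 = 0.

Step 1: f(0, 1) = 0, so P lies on C.
Step 2: partial derivatives
  f_x(x, y) = 4*x - y + 2, f_y(x, y) = -x - 4*y - 1.
  f_x(P) = 1, f_y(P) = -5 (gradient nonzero, so P is smooth).
Step 3: tangent line at P: 1·(x − 0) + -5·(y − 1) = 0.
Expanding: x - 5*y + 5 = 0.


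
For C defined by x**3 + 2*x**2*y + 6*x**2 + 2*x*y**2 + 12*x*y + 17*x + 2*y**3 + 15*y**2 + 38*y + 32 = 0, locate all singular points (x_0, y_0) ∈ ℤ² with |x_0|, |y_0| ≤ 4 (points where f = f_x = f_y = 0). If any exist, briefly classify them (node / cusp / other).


Singular points: {(-1, -2)}; classification: node.

Compute partial derivatives:
  f_x = 3*x**2 + 4*x*y + 12*x + 2*y**2 + 12*y + 17.
  f_y = 2*x**2 + 4*x*y + 12*x + 6*y**2 + 30*y + 38.
Scan x_0 ∈ {−4, ..., 4}. For each x_0, f_y(x_0, y) is a polynomial in y; find its integer roots y ∈ {−4, ..., 4}, then test f_x and f at those candidates.
  x = -4: f_y(-4, y) = 6*y**2 + 14*y + 22; no integer root y with |y| ≤ 4.
  x = -3: f_y(-3, y) = 6*y**2 + 18*y + 20; no integer root y with |y| ≤ 4.
  x = -2: f_y(-2, y) = 6*y**2 + 22*y + 22; no integer root y with |y| ≤ 4.
  x = -1: f_y(-1, y) = 6*y**2 + 26*y + 28; vanishes at y ∈ {-2}. (-1, -2): f_x = 0, f = 0 — SINGULAR.
  x = 0: f_y(0, y) = 6*y**2 + 30*y + 38; no integer root y with |y| ≤ 4.
  x = 1: f_y(1, y) = 6*y**2 + 34*y + 52; no integer root y with |y| ≤ 4.
  x = 2: f_y(2, y) = 6*y**2 + 38*y + 70; no integer root y with |y| ≤ 4.
  x = 3: f_y(3, y) = 6*y**2 + 42*y + 92; no integer root y with |y| ≤ 4.
  x = 4: f_y(4, y) = 6*y**2 + 46*y + 118; no integer root y with |y| ≤ 4.
Only singular point on the grid: (-1, -2).
Classify: substitute x = -1 + u, y = -2 + v and expand: f = u**3 + 2*u**2*v - u**2 + 2*u*v**2 + 2*v**3 + v**2.
No constant or linear terms (consistent with a singular point). Quadratic part: -u**2 + v**2. Cubic part: u**3 + 2*u**2*v + 2*u*v**2 + 2*v**3.
The quadratic part v**2 - u**2 = (v − u)(v + u) splits into two distinct linear factors, so there are two distinct tangent lines y − -2 = ±(x − -1) — this is a node (ordinary double point).
Classification: node.


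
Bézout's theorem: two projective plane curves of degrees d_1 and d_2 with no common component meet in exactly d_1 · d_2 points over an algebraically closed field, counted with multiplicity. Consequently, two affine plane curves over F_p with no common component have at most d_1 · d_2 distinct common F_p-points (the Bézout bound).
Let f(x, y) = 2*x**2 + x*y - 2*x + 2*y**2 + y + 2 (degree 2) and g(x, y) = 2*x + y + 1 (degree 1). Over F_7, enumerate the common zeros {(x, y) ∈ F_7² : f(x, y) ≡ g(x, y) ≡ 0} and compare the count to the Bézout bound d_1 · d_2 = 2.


Common zeros: {(1, 4), (3, 0)}; count = 2; Bézout bound = 2.

deg(f) = 2, deg(g) = 1, so Bézout bound = 2.
Scan x ∈ F_7. For each x, list the y ∈ F_7 with f(x, y) ≡ 0 and those with g(x, y) ≡ 0 (mod 7); the common zeros in that column are the intersection.
  x = 0: f ≡ 0 at y ∈ ∅; g ≡ 0 at y ∈ {6}; common: ∅.
  x = 1: f ≡ 0 at y ∈ {2, 4}; g ≡ 0 at y ∈ {4}; common: {4}.
  x = 2: f ≡ 0 at y ∈ ∅; g ≡ 0 at y ∈ {2}; common: ∅.
  x = 3: f ≡ 0 at y ∈ {0, 5}; g ≡ 0 at y ∈ {0}; common: {0}.
  x = 4: f ≡ 0 at y ∈ ∅; g ≡ 0 at y ∈ {5}; common: ∅.
  x = 5: f ≡ 0 at y ∈ {0, 4}; g ≡ 0 at y ∈ {3}; common: ∅.
  x = 6: f ≡ 0 at y ∈ {2, 5}; g ≡ 0 at y ∈ {1}; common: ∅.
Collecting: common zeros = {(1, 4), (3, 0)}, so the count is 2.
Comparison with the Bézout bound: 2 ≤ 2 = deg(f)·deg(g), as expected for curves with no common component (the bound is attained).


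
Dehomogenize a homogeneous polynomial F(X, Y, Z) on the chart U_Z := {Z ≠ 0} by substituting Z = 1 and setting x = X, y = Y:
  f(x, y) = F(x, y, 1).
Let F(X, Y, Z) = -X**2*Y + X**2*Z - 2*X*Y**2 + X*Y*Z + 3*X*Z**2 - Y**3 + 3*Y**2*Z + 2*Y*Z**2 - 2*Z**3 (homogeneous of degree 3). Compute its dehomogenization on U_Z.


f(x, y) = -x**2*y + x**2 - 2*x*y**2 + x*y + 3*x - y**3 + 3*y**2 + 2*y - 2

On U_Z we set Z = 1. Each monomial c·X^i·Y^j·Z^k in F becomes c·x^i·y^j·1^k = c·x^i·y^j.
Substituting Z = 1: F(X, Y, 1) = -x**2*y + x**2 - 2*x*y**2 + x*y + 3*x - y**3 + 3*y**2 + 2*y - 2.
Note: deg(f) ≤ deg(F) = 3; strict inequality happens when F is divisible by Z (lost terms).


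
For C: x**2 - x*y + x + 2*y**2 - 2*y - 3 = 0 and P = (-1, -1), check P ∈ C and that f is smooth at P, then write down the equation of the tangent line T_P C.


Tangent line at P: -5*y - 5 = 0.

Step 1: f(-1, -1) = 0, so P lies on C.
Step 2: partial derivatives
  f_x(x, y) = 2*x - y + 1, f_y(x, y) = -x + 4*y - 2.
  f_x(P) = 0, f_y(P) = -5 (gradient nonzero, so P is smooth).
Step 3: tangent line at P: 0·(x − -1) + -5·(y − -1) = 0.
Expanding: -5*y - 5 = 0.


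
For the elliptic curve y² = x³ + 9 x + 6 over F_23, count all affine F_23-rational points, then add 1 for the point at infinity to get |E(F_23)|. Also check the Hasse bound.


Affine points = {(0, 11), (0, 12), (1, 4), (1, 19), (2, 3), (2, 20), (6, 0), (12, 5), (12, 18), (14, 1), (14, 22), (17, 9), (17, 14), (21, 7), (21, 16)}; affine count = 15; |E(F_23)| = 16.

Discriminant check: Δ ∝ 4a³ + 27b² = 4·9³ + 27·6² = 4·729 + 27·36 ≡ 1 (mod 23). Nonzero ⇒ E is nonsingular.
For each x ∈ F_23, compute rhs = x³ + 9·x + 6 mod 23, then count y ∈ F_23 with y² ≡ rhs.
  x = 0: rhs = 6, matching y values: 11, 12 (2 points).
  x = 1: rhs = 16, matching y values: 4, 19 (2 points).
  x = 2: rhs = 9, matching y values: 3, 20 (2 points).
  x = 3: rhs = 14, matching y values: none (0 points).
  x = 4: rhs = 14, matching y values: none (0 points).
  x = 5: rhs = 15, matching y values: none (0 points).
  x = 6: rhs = 0, matching y values: 0 (1 points).
  x = 7: rhs = 21, matching y values: none (0 points).
  x = 8: rhs = 15, matching y values: none (0 points).
  x = 9: rhs = 11, matching y values: none (0 points).
  x = 10: rhs = 15, matching y values: none (0 points).
  x = 11: rhs = 10, matching y values: none (0 points).
  x = 12: rhs = 2, matching y values: 5, 18 (2 points).
  x = 13: rhs = 20, matching y values: none (0 points).
  x = 14: rhs = 1, matching y values: 1, 22 (2 points).
  x = 15: rhs = 20, matching y values: none (0 points).
  x = 16: rhs = 14, matching y values: none (0 points).
  x = 17: rhs = 12, matching y values: 9, 14 (2 points).
  x = 18: rhs = 20, matching y values: none (0 points).
  x = 19: rhs = 21, matching y values: none (0 points).
  x = 20: rhs = 21, matching y values: none (0 points).
  x = 21: rhs = 3, matching y values: 7, 16 (2 points).
  x = 22: rhs = 19, matching y values: none (0 points).
Total affine count: 15.
Full point count |E(F_23)| = 15 + 1 = 16.
Hasse bound: |16 − (23+1)| = |-8| = 8 ≤ 2√23 ≈ 9.5917 ✓.


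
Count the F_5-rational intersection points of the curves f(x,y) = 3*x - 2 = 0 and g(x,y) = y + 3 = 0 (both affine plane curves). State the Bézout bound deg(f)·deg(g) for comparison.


Common zeros: {(4, 2)}; count = 1; Bézout bound = 1.

deg(f) = 1, deg(g) = 1, so Bézout bound = 1.
Scan x ∈ F_5. For each x, list the y ∈ F_5 with f(x, y) ≡ 0 and those with g(x, y) ≡ 0 (mod 5); the common zeros in that column are the intersection.
  x = 0: f ≡ 0 at y ∈ ∅; g ≡ 0 at y ∈ {2}; common: ∅.
  x = 1: f ≡ 0 at y ∈ ∅; g ≡ 0 at y ∈ {2}; common: ∅.
  x = 2: f ≡ 0 at y ∈ ∅; g ≡ 0 at y ∈ {2}; common: ∅.
  x = 3: f ≡ 0 at y ∈ ∅; g ≡ 0 at y ∈ {2}; common: ∅.
  x = 4: f ≡ 0 at y ∈ {0, 1, 2, 3, 4}; g ≡ 0 at y ∈ {2}; common: {2}.
Collecting: common zeros = {(4, 2)}, so the count is 1.
Comparison with the Bézout bound: 1 ≤ 1 = deg(f)·deg(g), as expected for curves with no common component (the bound is attained).


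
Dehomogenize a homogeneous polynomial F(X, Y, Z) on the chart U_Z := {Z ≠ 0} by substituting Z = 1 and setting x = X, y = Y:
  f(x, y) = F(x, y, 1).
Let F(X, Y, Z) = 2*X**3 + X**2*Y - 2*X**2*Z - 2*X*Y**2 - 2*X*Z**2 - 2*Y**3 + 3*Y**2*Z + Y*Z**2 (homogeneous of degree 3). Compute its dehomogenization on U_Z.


f(x, y) = 2*x**3 + x**2*y - 2*x**2 - 2*x*y**2 - 2*x - 2*y**3 + 3*y**2 + y

On U_Z we set Z = 1. Each monomial c·X^i·Y^j·Z^k in F becomes c·x^i·y^j·1^k = c·x^i·y^j.
Substituting Z = 1: F(X, Y, 1) = 2*x**3 + x**2*y - 2*x**2 - 2*x*y**2 - 2*x - 2*y**3 + 3*y**2 + y.
Note: deg(f) ≤ deg(F) = 3; strict inequality happens when F is divisible by Z (lost terms).


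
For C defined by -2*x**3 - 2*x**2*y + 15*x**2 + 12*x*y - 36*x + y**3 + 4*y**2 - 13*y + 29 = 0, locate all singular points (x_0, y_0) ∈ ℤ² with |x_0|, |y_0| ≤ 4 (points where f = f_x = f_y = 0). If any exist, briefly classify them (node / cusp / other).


Singular points: {(3, -1)}; classification: node.

Compute partial derivatives:
  f_x = -6*x**2 - 4*x*y + 30*x + 12*y - 36.
  f_y = -2*x**2 + 12*x + 3*y**2 + 8*y - 13.
Scan x_0 ∈ {−4, ..., 4}. For each x_0, f_y(x_0, y) is a polynomial in y; find its integer roots y ∈ {−4, ..., 4}, then test f_x and f at those candidates.
  x = -4: f_y(-4, y) = 3*y**2 + 8*y - 93; no integer root y with |y| ≤ 4.
  x = -3: f_y(-3, y) = 3*y**2 + 8*y - 67; no integer root y with |y| ≤ 4.
  x = -2: f_y(-2, y) = 3*y**2 + 8*y - 45; no integer root y with |y| ≤ 4.
  x = -1: f_y(-1, y) = 3*y**2 + 8*y - 27; no integer root y with |y| ≤ 4.
  x = 0: f_y(0, y) = 3*y**2 + 8*y - 13; no integer root y with |y| ≤ 4.
  x = 1: f_y(1, y) = 3*y**2 + 8*y - 3; vanishes at y ∈ {-3}. (1, -3): f_x = -36 ≠ 0.
  x = 2: f_y(2, y) = 3*y**2 + 8*y + 3; no integer root y with |y| ≤ 4.
  x = 3: f_y(3, y) = 3*y**2 + 8*y + 5; vanishes at y ∈ {-1}. (3, -1): f_x = 0, f = 0 — SINGULAR.
  x = 4: f_y(4, y) = 3*y**2 + 8*y + 3; no integer root y with |y| ≤ 4.
Only singular point on the grid: (3, -1).
Classify: substitute x = 3 + u, y = -1 + v and expand: f = -2*u**3 - 2*u**2*v - u**2 + v**3 + v**2.
No constant or linear terms (consistent with a singular point). Quadratic part: -u**2 + v**2. Cubic part: -2*u**3 - 2*u**2*v + v**3.
The quadratic part v**2 - u**2 = (v − u)(v + u) splits into two distinct linear factors, so there are two distinct tangent lines y − -1 = ±(x − 3) — this is a node (ordinary double point).
Classification: node.


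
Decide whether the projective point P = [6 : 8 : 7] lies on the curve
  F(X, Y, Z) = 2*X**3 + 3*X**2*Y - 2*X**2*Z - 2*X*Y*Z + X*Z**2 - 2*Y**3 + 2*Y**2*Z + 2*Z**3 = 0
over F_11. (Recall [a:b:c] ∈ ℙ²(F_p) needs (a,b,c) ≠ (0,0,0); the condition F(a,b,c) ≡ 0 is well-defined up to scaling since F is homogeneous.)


F(6,8,7) ≡ 4 (mod 11); P is NOT on the curve.

Evaluate F(6, 8, 7) term-by-term (mod 11).
  2*X**3 ↦ 2·216·1·1 = 432
  3*X**2*Y ↦ 3·36·8·1 = 864
  -2*X**2*Z ↦ -2·36·1·7 = -504
  -2*X*Y*Z ↦ -2·6·8·7 = -672
  X*Z**2 ↦ 1·6·1·49 = 294
  -2*Y**3 ↦ -2·1·512·1 = -1024
  2*Y**2*Z ↦ 2·1·64·7 = 896
  2*Z**3 ↦ 2·1·1·343 = 686
Sum: F(6, 8, 7) = (432) + (864) + (-504) + (-672) + (294) + (-1024) + (896) + (686) = 972.
Reducing mod 11: 972 ≡ 4 (mod 11).
Since F(a, b, c) ≡ 4 ≠ 0 (mod 11), P does NOT lie on the curve.


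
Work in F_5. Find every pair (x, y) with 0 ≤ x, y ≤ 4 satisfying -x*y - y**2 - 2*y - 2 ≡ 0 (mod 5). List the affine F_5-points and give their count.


Affine F_5-points: {(0, 1), (0, 2), (1, 3), (1, 4)}; count = 4.

For each of the 25 pairs (x, y) ∈ F_5², evaluate f(x, y) mod 5. Record the zeros.
  x = 0: [0↦3, 1↦0, 2↦0, 3↦3, 4↦4]  zeros at y ∈ {1, 2}
  x = 1: [0↦3, 1↦4, 2↦3, 3↦0, 4↦0]  zeros at y ∈ {3, 4}
  x = 2: [0↦3, 1↦3, 2↦1, 3↦2, 4↦1]  zeros at y ∈ ∅
  x = 3: [0↦3, 1↦2, 2↦4, 3↦4, 4↦2]  zeros at y ∈ ∅
  x = 4: [0↦3, 1↦1, 2↦2, 3↦1, 4↦3]  zeros at y ∈ ∅
Collecting zeros: affine points = {(0, 1), (0, 2), (1, 3), (1, 4)}.
Total count |C(F_5)_aff| = 4.


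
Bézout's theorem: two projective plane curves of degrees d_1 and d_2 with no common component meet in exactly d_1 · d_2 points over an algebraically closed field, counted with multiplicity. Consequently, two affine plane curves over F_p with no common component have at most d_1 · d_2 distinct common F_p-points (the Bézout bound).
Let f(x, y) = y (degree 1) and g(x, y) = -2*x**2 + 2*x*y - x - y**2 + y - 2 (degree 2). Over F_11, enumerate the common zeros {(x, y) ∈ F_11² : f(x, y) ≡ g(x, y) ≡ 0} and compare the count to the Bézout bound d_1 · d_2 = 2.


Common zeros: ∅; count = 0; Bézout bound = 2.

deg(f) = 1, deg(g) = 2, so Bézout bound = 2.
Scan x ∈ F_11. For each x, list the y ∈ F_11 with f(x, y) ≡ 0 and those with g(x, y) ≡ 0 (mod 11); the common zeros in that column are the intersection.
  x = 0: f ≡ 0 at y ∈ {0}; g ≡ 0 at y ∈ {5, 7}; common: ∅.
  x = 1: f ≡ 0 at y ∈ {0}; g ≡ 0 at y ∈ {7}; common: ∅.
  x = 2: f ≡ 0 at y ∈ {0}; g ≡ 0 at y ∈ ∅; common: ∅.
  x = 3: f ≡ 0 at y ∈ {0}; g ≡ 0 at y ∈ {3, 4}; common: ∅.
  x = 4: f ≡ 0 at y ∈ {0}; g ≡ 0 at y ∈ ∅; common: ∅.
  x = 5: f ≡ 0 at y ∈ {0}; g ≡ 0 at y ∈ {3, 8}; common: ∅.
  x = 6: f ≡ 0 at y ∈ {0}; g ≡ 0 at y ∈ {4, 9}; common: ∅.
  x = 7: f ≡ 0 at y ∈ {0}; g ≡ 0 at y ∈ ∅; common: ∅.
  x = 8: f ≡ 0 at y ∈ {0}; g ≡ 0 at y ∈ {8, 9}; common: ∅.
  x = 9: f ≡ 0 at y ∈ {0}; g ≡ 0 at y ∈ ∅; common: ∅.
  x = 10: f ≡ 0 at y ∈ {0}; g ≡ 0 at y ∈ {5}; common: ∅.
Collecting: common zeros = ∅, so the count is 0.
Comparison with the Bézout bound: 0 ≤ 2 = deg(f)·deg(g), as expected for curves with no common component (the affine F_11-count falls short of the bound because intersections may lie at infinity, over extension fields, or carry multiplicity).


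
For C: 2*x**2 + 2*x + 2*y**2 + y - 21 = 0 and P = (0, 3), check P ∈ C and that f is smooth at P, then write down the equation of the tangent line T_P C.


Tangent line at P: 2*x + 13*y - 39 = 0.

Step 1: f(0, 3) = 0, so P lies on C.
Step 2: partial derivatives
  f_x(x, y) = 4*x + 2, f_y(x, y) = 4*y + 1.
  f_x(P) = 2, f_y(P) = 13 (gradient nonzero, so P is smooth).
Step 3: tangent line at P: 2·(x − 0) + 13·(y − 3) = 0.
Expanding: 2*x + 13*y - 39 = 0.


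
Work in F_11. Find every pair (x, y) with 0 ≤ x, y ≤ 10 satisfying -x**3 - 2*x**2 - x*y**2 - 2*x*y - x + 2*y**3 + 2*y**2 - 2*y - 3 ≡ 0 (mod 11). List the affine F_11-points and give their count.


Affine F_11-points: {(0, 8), (1, 3), (1, 4), (1, 9), (3, 2), (3, 6), (3, 9), (5, 9), (5, 10), (6, 0), (7, 0), (8, 7)}; count = 12.

For each of the 121 pairs (x, y) ∈ F_11², evaluate f(x, y) mod 11. Record the zeros.
  x = 0: [0↦8, 1↦10, 2↦6, 3↦8, 4↦6, 5↦1, 6↦5, 7↦8, 8↦0, 9↦4, 10↦10]  zeros at y ∈ {8}
  x = 1: [0↦4, 1↦3, 2↦5, 3↦0, 4↦0, 5↦6, 6↦8, 7↦7, 8↦4, 9↦0, 10↦7]  zeros at y ∈ {3, 4, 9}
  x = 2: [0↦1, 1↦8, 2↦5, 3↦4, 4↦6, 5↦1, 6↦1, 7↦7, 8↦9, 9↦8, 10↦5]  zeros at y ∈ ∅
  x = 3: [0↦4, 1↦8, 2↦0, 3↦3, 4↦7, 5↦2, 6↦0, 7↦2, 8↦9, 9↦0, 10↦9]  zeros at y ∈ {2, 6, 9}
  x = 4: [0↦7, 1↦8, 2↦6, 3↦2, 4↦8, 5↦3, 6↦10, 7↦8, 8↦9, 9↦3, 10↦2]  zeros at y ∈ ∅
  x = 5: [0↦4, 1↦2, 2↦6, 3↦6, 4↦3, 5↦9, 6↦3, 7↦8, 8↦3, 9↦0, 10↦0]  zeros at y ∈ {9, 10}
  x = 6: [0↦0, 1↦6, 2↦5, 3↦9, 4↦8, 5↦3, 6↦6, 7↦7, 8↦7, 9↦7, 10↦8]  zeros at y ∈ {0}
  x = 7: [0↦0, 1↦3, 2↦8, 3↦5, 4↦6, 5↦1, 6↦2, 7↦10, 8↦4, 9↦7, 10↦9]  zeros at y ∈ {0}
  x = 8: [0↦9, 1↦9, 2↦9, 3↦10, 4↦2, 5↦8, 6↦7, 7↦0, 8↦10, 9↦5, 10↦8]  zeros at y ∈ {7}
  x = 9: [0↦10, 1↦7, 2↦2, 3↦7, 4↦1, 5↦7, 6↦4, 7↦4, 8↦8, 9↦6, 10↦10]  zeros at y ∈ ∅
  x = 10: [0↦8, 1↦2, 2↦3, 3↦1, 4↦8, 5↦3, 6↦9, 7↦5, 8↦3, 9↦4, 10↦9]  zeros at y ∈ ∅
Collecting zeros: affine points = {(0, 8), (1, 3), (1, 4), (1, 9), (3, 2), (3, 6), (3, 9), (5, 9), (5, 10), (6, 0), (7, 0), (8, 7)}.
Total count |C(F_11)_aff| = 12.
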